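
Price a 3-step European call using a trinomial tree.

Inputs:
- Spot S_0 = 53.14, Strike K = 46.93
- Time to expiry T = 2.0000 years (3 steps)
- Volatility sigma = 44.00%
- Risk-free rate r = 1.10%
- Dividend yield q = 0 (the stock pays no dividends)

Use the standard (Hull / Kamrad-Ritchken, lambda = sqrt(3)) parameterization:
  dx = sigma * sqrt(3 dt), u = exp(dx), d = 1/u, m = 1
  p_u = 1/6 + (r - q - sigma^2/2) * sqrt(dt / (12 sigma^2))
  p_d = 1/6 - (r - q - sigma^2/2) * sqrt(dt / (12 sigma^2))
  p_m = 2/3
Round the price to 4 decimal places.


Answer: Price = V(0,0) = 15.5267

Derivation:
dt = T/N = 0.666667; dx = sigma*sqrt(3*dt) = 0.622254
u = exp(dx) = 1.863123; d = 1/u = 0.536733
p_u = 0.120705, p_m = 0.666667, p_d = 0.212629
Discount per step: exp(-r*dt) = 0.992693
Stock lattice S(k, j) with j the centered position index:
  k=0: S(0,+0) = 53.1400
  k=1: S(1,-1) = 28.5220; S(1,+0) = 53.1400; S(1,+1) = 99.0063
  k=2: S(2,-2) = 15.3087; S(2,-1) = 28.5220; S(2,+0) = 53.1400; S(2,+1) = 99.0063; S(2,+2) = 184.4610
  k=3: S(3,-3) = 8.2167; S(3,-2) = 15.3087; S(3,-1) = 28.5220; S(3,+0) = 53.1400; S(3,+1) = 99.0063; S(3,+2) = 184.4610; S(3,+3) = 343.6734
Terminal payoffs V(N, j) = max(S_T - K, 0):
  V(3,-3) = 0.000000; V(3,-2) = 0.000000; V(3,-1) = 0.000000; V(3,+0) = 6.210000; V(3,+1) = 52.076342; V(3,+2) = 137.530966; V(3,+3) = 296.743419
Backward induction: V(k, j) = exp(-r*dt) * [p_u * V(k+1, j+1) + p_m * V(k+1, j) + p_d * V(k+1, j-1)]
  V(2,-2) = exp(-r*dt) * [p_u*0.000000 + p_m*0.000000 + p_d*0.000000] = 0.000000
  V(2,-1) = exp(-r*dt) * [p_u*6.210000 + p_m*0.000000 + p_d*0.000000] = 0.744100
  V(2,+0) = exp(-r*dt) * [p_u*52.076342 + p_m*6.210000 + p_d*0.000000] = 10.349684
  V(2,+1) = exp(-r*dt) * [p_u*137.530966 + p_m*52.076342 + p_d*6.210000] = 52.254018
  V(2,+2) = exp(-r*dt) * [p_u*296.743419 + p_m*137.530966 + p_d*52.076342] = 137.566038
  V(1,-1) = exp(-r*dt) * [p_u*10.349684 + p_m*0.744100 + p_d*0.000000] = 1.732570
  V(1,+0) = exp(-r*dt) * [p_u*52.254018 + p_m*10.349684 + p_d*0.744100] = 13.267659
  V(1,+1) = exp(-r*dt) * [p_u*137.566038 + p_m*52.254018 + p_d*10.349684] = 53.249589
  V(0,+0) = exp(-r*dt) * [p_u*53.249589 + p_m*13.267659 + p_d*1.732570] = 15.526696


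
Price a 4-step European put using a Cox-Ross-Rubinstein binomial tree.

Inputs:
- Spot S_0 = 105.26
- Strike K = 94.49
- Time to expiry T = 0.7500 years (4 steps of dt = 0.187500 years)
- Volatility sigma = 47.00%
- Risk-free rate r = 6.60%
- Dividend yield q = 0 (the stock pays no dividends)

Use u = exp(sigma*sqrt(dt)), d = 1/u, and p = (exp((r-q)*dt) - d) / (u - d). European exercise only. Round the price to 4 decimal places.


dt = T/N = 0.187500
u = exp(sigma*sqrt(dt)) = 1.225705; d = 1/u = 0.815857
p = (exp((r-q)*dt) - d) / (u - d) = 0.479678
Discount per step: exp(-r*dt) = 0.987701
Stock lattice S(k, i) with i counting down-moves:
  k=0: S(0,0) = 105.2600
  k=1: S(1,0) = 129.0177; S(1,1) = 85.8771
  k=2: S(2,0) = 158.1376; S(2,1) = 105.2600; S(2,2) = 70.0635
  k=3: S(3,0) = 193.8300; S(3,1) = 129.0177; S(3,2) = 85.8771; S(3,3) = 57.1618
  k=4: S(4,0) = 237.5783; S(4,1) = 158.1376; S(4,2) = 105.2600; S(4,3) = 70.0635; S(4,4) = 46.6359
Terminal payoffs V(N, i) = max(K - S_T, 0):
  V(4,0) = 0.000000; V(4,1) = 0.000000; V(4,2) = 0.000000; V(4,3) = 24.426530; V(4,4) = 47.854148
Backward induction: V(k, i) = exp(-r*dt) * [p * V(k+1, i) + (1-p) * V(k+1, i+1)].
  V(3,0) = exp(-r*dt) * [p*0.000000 + (1-p)*0.000000] = 0.000000
  V(3,1) = exp(-r*dt) * [p*0.000000 + (1-p)*0.000000] = 0.000000
  V(3,2) = exp(-r*dt) * [p*0.000000 + (1-p)*24.426530] = 12.553357
  V(3,3) = exp(-r*dt) * [p*24.426530 + (1-p)*47.854148] = 36.166107
  V(2,0) = exp(-r*dt) * [p*0.000000 + (1-p)*0.000000] = 0.000000
  V(2,1) = exp(-r*dt) * [p*0.000000 + (1-p)*12.553357] = 6.451459
  V(2,2) = exp(-r*dt) * [p*12.553357 + (1-p)*36.166107] = 24.534103
  V(1,0) = exp(-r*dt) * [p*0.000000 + (1-p)*6.451459] = 3.315554
  V(1,1) = exp(-r*dt) * [p*6.451459 + (1-p)*24.534103] = 15.665202
  V(0,0) = exp(-r*dt) * [p*3.315554 + (1-p)*15.665202] = 9.621545

Answer: Price = V(0,0) = 9.6215


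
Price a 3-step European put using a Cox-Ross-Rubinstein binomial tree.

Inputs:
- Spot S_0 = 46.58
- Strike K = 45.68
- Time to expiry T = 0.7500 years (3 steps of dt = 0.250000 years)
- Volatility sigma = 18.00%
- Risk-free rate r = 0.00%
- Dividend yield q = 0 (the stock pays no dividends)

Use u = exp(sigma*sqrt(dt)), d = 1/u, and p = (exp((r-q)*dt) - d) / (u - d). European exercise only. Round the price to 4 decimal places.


dt = T/N = 0.250000
u = exp(sigma*sqrt(dt)) = 1.094174; d = 1/u = 0.913931
p = (exp((r-q)*dt) - d) / (u - d) = 0.477515
Discount per step: exp(-r*dt) = 1.000000
Stock lattice S(k, i) with i counting down-moves:
  k=0: S(0,0) = 46.5800
  k=1: S(1,0) = 50.9666; S(1,1) = 42.5709
  k=2: S(2,0) = 55.7664; S(2,1) = 46.5800; S(2,2) = 38.9069
  k=3: S(3,0) = 61.0181; S(3,1) = 50.9666; S(3,2) = 42.5709; S(3,3) = 35.5582
Terminal payoffs V(N, i) = max(K - S_T, 0):
  V(3,0) = 0.000000; V(3,1) = 0.000000; V(3,2) = 3.109085; V(3,3) = 10.121783
Backward induction: V(k, i) = exp(-r*dt) * [p * V(k+1, i) + (1-p) * V(k+1, i+1)].
  V(2,0) = exp(-r*dt) * [p*0.000000 + (1-p)*0.000000] = 0.000000
  V(2,1) = exp(-r*dt) * [p*0.000000 + (1-p)*3.109085] = 1.624450
  V(2,2) = exp(-r*dt) * [p*3.109085 + (1-p)*10.121783] = 6.773114
  V(1,0) = exp(-r*dt) * [p*0.000000 + (1-p)*1.624450] = 0.848750
  V(1,1) = exp(-r*dt) * [p*1.624450 + (1-p)*6.773114] = 4.314549
  V(0,0) = exp(-r*dt) * [p*0.848750 + (1-p)*4.314549] = 2.659577

Answer: Price = V(0,0) = 2.6596


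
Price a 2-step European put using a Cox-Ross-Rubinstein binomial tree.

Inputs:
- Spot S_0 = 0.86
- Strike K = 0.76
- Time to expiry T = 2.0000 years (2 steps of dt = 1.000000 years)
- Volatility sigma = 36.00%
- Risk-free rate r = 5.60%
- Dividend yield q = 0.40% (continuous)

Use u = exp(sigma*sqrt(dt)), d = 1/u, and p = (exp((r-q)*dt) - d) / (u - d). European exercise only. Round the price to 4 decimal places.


dt = T/N = 1.000000
u = exp(sigma*sqrt(dt)) = 1.433329; d = 1/u = 0.697676
p = (exp((r-q)*dt) - d) / (u - d) = 0.483515
Discount per step: exp(-r*dt) = 0.945539
Stock lattice S(k, i) with i counting down-moves:
  k=0: S(0,0) = 0.8600
  k=1: S(1,0) = 1.2327; S(1,1) = 0.6000
  k=2: S(2,0) = 1.7668; S(2,1) = 0.8600; S(2,2) = 0.4186
Terminal payoffs V(N, i) = max(K - S_T, 0):
  V(2,0) = 0.000000; V(2,1) = 0.000000; V(2,2) = 0.341393
Backward induction: V(k, i) = exp(-r*dt) * [p * V(k+1, i) + (1-p) * V(k+1, i+1)].
  V(1,0) = exp(-r*dt) * [p*0.000000 + (1-p)*0.000000] = 0.000000
  V(1,1) = exp(-r*dt) * [p*0.000000 + (1-p)*0.341393] = 0.166722
  V(0,0) = exp(-r*dt) * [p*0.000000 + (1-p)*0.166722] = 0.081420

Answer: Price = V(0,0) = 0.0814


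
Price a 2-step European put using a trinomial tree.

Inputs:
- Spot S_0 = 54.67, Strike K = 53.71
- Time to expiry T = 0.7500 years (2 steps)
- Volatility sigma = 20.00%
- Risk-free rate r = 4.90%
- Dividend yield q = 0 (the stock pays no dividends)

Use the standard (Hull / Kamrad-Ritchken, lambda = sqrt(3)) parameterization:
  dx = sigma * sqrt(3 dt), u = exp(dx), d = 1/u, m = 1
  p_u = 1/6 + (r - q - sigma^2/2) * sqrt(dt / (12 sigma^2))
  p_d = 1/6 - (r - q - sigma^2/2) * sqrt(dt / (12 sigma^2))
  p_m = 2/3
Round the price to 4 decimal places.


dt = T/N = 0.375000; dx = sigma*sqrt(3*dt) = 0.212132
u = exp(dx) = 1.236311; d = 1/u = 0.808858
p_u = 0.192299, p_m = 0.666667, p_d = 0.141034
Discount per step: exp(-r*dt) = 0.981793
Stock lattice S(k, j) with j the centered position index:
  k=0: S(0,+0) = 54.6700
  k=1: S(1,-1) = 44.2203; S(1,+0) = 54.6700; S(1,+1) = 67.5891
  k=2: S(2,-2) = 35.7679; S(2,-1) = 44.2203; S(2,+0) = 54.6700; S(2,+1) = 67.5891; S(2,+2) = 83.5612
Terminal payoffs V(N, j) = max(K - S_T, 0):
  V(2,-2) = 17.942093; V(2,-1) = 9.489739; V(2,+0) = 0.000000; V(2,+1) = 0.000000; V(2,+2) = 0.000000
Backward induction: V(k, j) = exp(-r*dt) * [p_u * V(k+1, j+1) + p_m * V(k+1, j) + p_d * V(k+1, j-1)]
  V(1,-1) = exp(-r*dt) * [p_u*0.000000 + p_m*9.489739 + p_d*17.942093] = 8.695678
  V(1,+0) = exp(-r*dt) * [p_u*0.000000 + p_m*0.000000 + p_d*9.489739] = 1.314008
  V(1,+1) = exp(-r*dt) * [p_u*0.000000 + p_m*0.000000 + p_d*0.000000] = 0.000000
  V(0,+0) = exp(-r*dt) * [p_u*0.000000 + p_m*1.314008 + p_d*8.695678] = 2.064113

Answer: Price = V(0,0) = 2.0641


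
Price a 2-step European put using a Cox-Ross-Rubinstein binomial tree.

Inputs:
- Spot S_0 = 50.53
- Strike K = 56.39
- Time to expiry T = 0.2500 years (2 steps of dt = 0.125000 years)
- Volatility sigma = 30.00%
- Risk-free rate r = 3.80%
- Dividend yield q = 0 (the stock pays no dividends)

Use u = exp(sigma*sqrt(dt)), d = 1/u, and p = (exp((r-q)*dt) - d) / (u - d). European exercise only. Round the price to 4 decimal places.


Answer: Price = V(0,0) = 6.8081

Derivation:
dt = T/N = 0.125000
u = exp(sigma*sqrt(dt)) = 1.111895; d = 1/u = 0.899365
p = (exp((r-q)*dt) - d) / (u - d) = 0.495911
Discount per step: exp(-r*dt) = 0.995261
Stock lattice S(k, i) with i counting down-moves:
  k=0: S(0,0) = 50.5300
  k=1: S(1,0) = 56.1841; S(1,1) = 45.4449
  k=2: S(2,0) = 62.4708; S(2,1) = 50.5300; S(2,2) = 40.8716
Terminal payoffs V(N, i) = max(K - S_T, 0):
  V(2,0) = 0.000000; V(2,1) = 5.860000; V(2,2) = 15.518411
Backward induction: V(k, i) = exp(-r*dt) * [p * V(k+1, i) + (1-p) * V(k+1, i+1)].
  V(1,0) = exp(-r*dt) * [p*0.000000 + (1-p)*5.860000] = 2.939962
  V(1,1) = exp(-r*dt) * [p*5.860000 + (1-p)*15.518411] = 10.677855
  V(0,0) = exp(-r*dt) * [p*2.939962 + (1-p)*10.677855] = 6.808131


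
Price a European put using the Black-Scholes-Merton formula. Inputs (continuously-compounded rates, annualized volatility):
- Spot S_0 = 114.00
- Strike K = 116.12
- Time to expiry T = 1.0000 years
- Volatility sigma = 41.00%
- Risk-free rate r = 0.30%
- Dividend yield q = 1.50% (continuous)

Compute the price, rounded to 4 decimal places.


d1 = (ln(S/K) + (r - q + 0.5*sigma^2) * T) / (sigma * sqrt(T)) = 0.13079100
d2 = d1 - sigma * sqrt(T) = -0.27920900
exp(-rT) = 0.99700450; exp(-qT) = 0.98511194
P = K * exp(-rT) * N(-d2) - S_0 * exp(-qT) * N(-d1)
N(-d1) = 0.44797032; N(-d2) = 0.60995778
P = 116.1200 * 0.99700450 * 0.60995778 - 114.0000 * 0.98511194 * 0.44797032 = 20.3078

Answer: Price = 20.3078


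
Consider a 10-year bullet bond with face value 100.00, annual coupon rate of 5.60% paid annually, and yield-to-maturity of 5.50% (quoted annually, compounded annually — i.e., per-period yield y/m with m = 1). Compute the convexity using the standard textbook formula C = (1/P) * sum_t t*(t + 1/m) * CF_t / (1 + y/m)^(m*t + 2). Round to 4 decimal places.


Coupon per period c = face * coupon_rate / m = 5.600000
Periods per year m = 1; per-period yield y/m = 0.055000
Number of cashflows N = 10
Cashflows (t years, CF_t, discount factor 1/(1+y/m)^(m*t), PV):
  t = 1.0000: CF_t = 5.600000, DF = 0.947867, PV = 5.308057
  t = 2.0000: CF_t = 5.600000, DF = 0.898452, PV = 5.031334
  t = 3.0000: CF_t = 5.600000, DF = 0.851614, PV = 4.769037
  t = 4.0000: CF_t = 5.600000, DF = 0.807217, PV = 4.520414
  t = 5.0000: CF_t = 5.600000, DF = 0.765134, PV = 4.284752
  t = 6.0000: CF_t = 5.600000, DF = 0.725246, PV = 4.061377
  t = 7.0000: CF_t = 5.600000, DF = 0.687437, PV = 3.849646
  t = 8.0000: CF_t = 5.600000, DF = 0.651599, PV = 3.648954
  t = 9.0000: CF_t = 5.600000, DF = 0.617629, PV = 3.458724
  t = 10.0000: CF_t = 105.600000, DF = 0.585431, PV = 61.821469
Price P = sum_t PV_t = 100.753763
Convexity numerator sum_t t*(t + 1/m) * CF_t / (1+y/m)^(m*t + 2):
  t = 1.0000: term = 9.538073
  t = 2.0000: term = 27.122483
  t = 3.0000: term = 51.417029
  t = 4.0000: term = 81.227533
  t = 5.0000: term = 115.489384
  t = 6.0000: term = 153.256054
  t = 7.0000: term = 193.688536
  t = 8.0000: term = 236.045610
  t = 9.0000: term = 279.674893
  t = 10.0000: term = 6109.801317
Convexity = (1/P) * sum = 7257.260911 / 100.753763 = 72.029676

Answer: Convexity = 72.0297


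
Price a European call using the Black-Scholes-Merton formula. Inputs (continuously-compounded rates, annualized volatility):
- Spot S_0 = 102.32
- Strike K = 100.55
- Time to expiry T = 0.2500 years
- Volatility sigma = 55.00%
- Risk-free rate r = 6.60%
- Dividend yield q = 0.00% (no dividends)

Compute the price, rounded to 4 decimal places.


Answer: Price = 12.7943

Derivation:
d1 = (ln(S/K) + (r - q + 0.5*sigma^2) * T) / (sigma * sqrt(T)) = 0.26095469
d2 = d1 - sigma * sqrt(T) = -0.01404531
exp(-rT) = 0.98363538; exp(-qT) = 1.00000000
C = S_0 * exp(-qT) * N(d1) - K * exp(-rT) * N(d2)
N(d1) = 0.60293628; N(d2) = 0.49439692
C = 102.3200 * 1.00000000 * 0.60293628 - 100.5500 * 0.98363538 * 0.49439692 = 12.7943


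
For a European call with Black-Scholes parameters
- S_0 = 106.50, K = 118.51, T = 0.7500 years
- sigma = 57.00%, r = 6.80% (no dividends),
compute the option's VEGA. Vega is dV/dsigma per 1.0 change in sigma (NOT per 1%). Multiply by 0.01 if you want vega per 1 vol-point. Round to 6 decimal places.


d1 = 0.1336720643; d2 = -0.3599624159
phi(d1) = 0.3953939602; exp(-qT) = 1.0000000000; exp(-rT) = 0.9502786705
Vega = S * exp(-qT) * phi(d1) * sqrt(T) = 106.5000 * 1.0000000000 * 0.3953939602 * 0.8660254038 = 36.467859

Answer: Vega = 36.467859


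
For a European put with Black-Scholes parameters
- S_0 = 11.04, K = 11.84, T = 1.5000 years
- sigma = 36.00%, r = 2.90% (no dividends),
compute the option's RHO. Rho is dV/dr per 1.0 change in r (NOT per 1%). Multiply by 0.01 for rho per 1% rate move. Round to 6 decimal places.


Answer: Rho = -10.379906

Derivation:
d1 = 0.1604447793; d2 = -0.2804633744
phi(d1) = 0.3938402941; exp(-qT) = 1.0000000000; exp(-rT) = 0.9574325541
N(-d2) = 0.6104389894
Rho = -K*T*exp(-rT)*N(-d2) = -11.8400 * 1.5000 * 0.9574325541 * 0.6104389894 = -10.379906


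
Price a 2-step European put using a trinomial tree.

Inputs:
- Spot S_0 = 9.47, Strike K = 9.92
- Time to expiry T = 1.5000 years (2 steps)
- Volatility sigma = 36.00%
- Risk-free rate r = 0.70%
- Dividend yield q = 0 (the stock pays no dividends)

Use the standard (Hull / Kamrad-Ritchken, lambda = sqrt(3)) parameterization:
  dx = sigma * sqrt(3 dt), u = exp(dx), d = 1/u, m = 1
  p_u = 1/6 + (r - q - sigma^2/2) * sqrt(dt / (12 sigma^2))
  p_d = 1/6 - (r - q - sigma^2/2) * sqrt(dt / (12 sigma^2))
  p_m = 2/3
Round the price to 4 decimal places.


Answer: Price = V(0,0) = 1.7059

Derivation:
dt = T/N = 0.750000; dx = sigma*sqrt(3*dt) = 0.540000
u = exp(dx) = 1.716007; d = 1/u = 0.582748
p_u = 0.126528, p_m = 0.666667, p_d = 0.206806
Discount per step: exp(-r*dt) = 0.994764
Stock lattice S(k, j) with j the centered position index:
  k=0: S(0,+0) = 9.4700
  k=1: S(1,-1) = 5.5186; S(1,+0) = 9.4700; S(1,+1) = 16.2506
  k=2: S(2,-2) = 3.2160; S(2,-1) = 5.5186; S(2,+0) = 9.4700; S(2,+1) = 16.2506; S(2,+2) = 27.8861
Terminal payoffs V(N, j) = max(K - S_T, 0):
  V(2,-2) = 6.704030; V(2,-1) = 4.401374; V(2,+0) = 0.450000; V(2,+1) = 0.000000; V(2,+2) = 0.000000
Backward induction: V(k, j) = exp(-r*dt) * [p_u * V(k+1, j+1) + p_m * V(k+1, j) + p_d * V(k+1, j-1)]
  V(1,-1) = exp(-r*dt) * [p_u*0.450000 + p_m*4.401374 + p_d*6.704030] = 4.354695
  V(1,+0) = exp(-r*dt) * [p_u*0.000000 + p_m*0.450000 + p_d*4.401374] = 1.203892
  V(1,+1) = exp(-r*dt) * [p_u*0.000000 + p_m*0.000000 + p_d*0.450000] = 0.092575
  V(0,+0) = exp(-r*dt) * [p_u*0.092575 + p_m*1.203892 + p_d*4.354695] = 1.705903


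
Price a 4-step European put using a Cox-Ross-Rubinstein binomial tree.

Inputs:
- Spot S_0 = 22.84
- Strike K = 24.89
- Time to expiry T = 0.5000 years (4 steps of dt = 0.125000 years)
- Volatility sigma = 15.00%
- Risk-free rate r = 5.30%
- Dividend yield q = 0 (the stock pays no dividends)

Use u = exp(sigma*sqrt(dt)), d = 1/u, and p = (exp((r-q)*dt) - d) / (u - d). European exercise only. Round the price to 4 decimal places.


Answer: Price = V(0,0) = 1.8432

Derivation:
dt = T/N = 0.125000
u = exp(sigma*sqrt(dt)) = 1.054464; d = 1/u = 0.948349
p = (exp((r-q)*dt) - d) / (u - d) = 0.549384
Discount per step: exp(-r*dt) = 0.993397
Stock lattice S(k, i) with i counting down-moves:
  k=0: S(0,0) = 22.8400
  k=1: S(1,0) = 24.0840; S(1,1) = 21.6603
  k=2: S(2,0) = 25.3957; S(2,1) = 22.8400; S(2,2) = 20.5415
  k=3: S(3,0) = 26.7789; S(3,1) = 24.0840; S(3,2) = 21.6603; S(3,3) = 19.4805
  k=4: S(4,0) = 28.2373; S(4,1) = 25.3957; S(4,2) = 22.8400; S(4,3) = 20.5415; S(4,4) = 18.4743
Terminal payoffs V(N, i) = max(K - S_T, 0):
  V(4,0) = 0.000000; V(4,1) = 0.000000; V(4,2) = 2.050000; V(4,3) = 4.348497; V(4,4) = 6.415686
Backward induction: V(k, i) = exp(-r*dt) * [p * V(k+1, i) + (1-p) * V(k+1, i+1)].
  V(3,0) = exp(-r*dt) * [p*0.000000 + (1-p)*0.000000] = 0.000000
  V(3,1) = exp(-r*dt) * [p*0.000000 + (1-p)*2.050000] = 0.917663
  V(3,2) = exp(-r*dt) * [p*2.050000 + (1-p)*4.348497] = 3.065364
  V(3,3) = exp(-r*dt) * [p*4.348497 + (1-p)*6.415686] = 5.245141
  V(2,0) = exp(-r*dt) * [p*0.000000 + (1-p)*0.917663] = 0.410783
  V(2,1) = exp(-r*dt) * [p*0.917663 + (1-p)*3.065364] = 1.873002
  V(2,2) = exp(-r*dt) * [p*3.065364 + (1-p)*5.245141] = 4.020880
  V(1,0) = exp(-r*dt) * [p*0.410783 + (1-p)*1.873002] = 1.062619
  V(1,1) = exp(-r*dt) * [p*1.873002 + (1-p)*4.020880] = 2.822112
  V(0,0) = exp(-r*dt) * [p*1.062619 + (1-p)*2.822112] = 1.843223


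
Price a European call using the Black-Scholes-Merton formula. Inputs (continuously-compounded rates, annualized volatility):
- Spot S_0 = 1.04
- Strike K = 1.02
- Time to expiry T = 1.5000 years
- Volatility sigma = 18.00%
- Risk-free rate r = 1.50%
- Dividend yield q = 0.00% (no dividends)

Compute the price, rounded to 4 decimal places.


Answer: Price = 0.1124

Derivation:
d1 = (ln(S/K) + (r - q + 0.5*sigma^2) * T) / (sigma * sqrt(T)) = 0.30037134
d2 = d1 - sigma * sqrt(T) = 0.07991726
exp(-rT) = 0.97775124; exp(-qT) = 1.00000000
C = S_0 * exp(-qT) * N(d1) - K * exp(-rT) * N(d2)
N(d1) = 0.61805304; N(d2) = 0.53184847
C = 1.0400 * 1.00000000 * 0.61805304 - 1.0200 * 0.97775124 * 0.53184847 = 0.1124


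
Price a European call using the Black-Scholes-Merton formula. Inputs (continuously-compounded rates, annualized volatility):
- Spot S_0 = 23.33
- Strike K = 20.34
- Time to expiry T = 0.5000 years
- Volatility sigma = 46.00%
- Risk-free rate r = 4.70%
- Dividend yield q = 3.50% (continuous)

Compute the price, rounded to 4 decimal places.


Answer: Price = 4.5537

Derivation:
d1 = (ln(S/K) + (r - q + 0.5*sigma^2) * T) / (sigma * sqrt(T)) = 0.60273381
d2 = d1 - sigma * sqrt(T) = 0.27746469
exp(-rT) = 0.97677397; exp(-qT) = 0.98265224
C = S_0 * exp(-qT) * N(d1) - K * exp(-rT) * N(d2)
N(d1) = 0.72665711; N(d2) = 0.60928834
C = 23.3300 * 0.98265224 * 0.72665711 - 20.3400 * 0.97677397 * 0.60928834 = 4.5537


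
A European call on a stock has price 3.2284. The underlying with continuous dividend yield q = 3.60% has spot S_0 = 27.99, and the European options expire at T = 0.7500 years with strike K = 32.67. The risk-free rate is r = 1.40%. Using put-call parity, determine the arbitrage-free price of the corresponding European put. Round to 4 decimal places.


Answer: Put price = 8.3128

Derivation:
Put-call parity: C - P = S_0 * exp(-qT) - K * exp(-rT).
S_0 * exp(-qT) = 27.9900 * 0.97336124 = 27.24438115
K * exp(-rT) = 32.6700 * 0.98955493 = 32.32875965
P = C - S*exp(-qT) + K*exp(-rT)
P = 3.2284 - 27.24438115 + 32.32875965 = 8.3128


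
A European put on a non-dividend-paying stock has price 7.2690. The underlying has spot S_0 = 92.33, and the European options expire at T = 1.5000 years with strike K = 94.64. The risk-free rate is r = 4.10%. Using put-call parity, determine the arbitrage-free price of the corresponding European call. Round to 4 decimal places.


Answer: Call price = 10.6040

Derivation:
Put-call parity: C - P = S_0 * exp(-qT) - K * exp(-rT).
S_0 * exp(-qT) = 92.3300 * 1.00000000 = 92.33000000
K * exp(-rT) = 94.6400 * 0.94035295 = 88.99500278
C = P + S*exp(-qT) - K*exp(-rT)
C = 7.2690 + 92.33000000 - 88.99500278 = 10.6040


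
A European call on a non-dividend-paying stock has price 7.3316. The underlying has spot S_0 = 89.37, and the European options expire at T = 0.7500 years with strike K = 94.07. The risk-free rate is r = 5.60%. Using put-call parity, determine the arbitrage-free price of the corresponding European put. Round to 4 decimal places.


Answer: Put price = 8.1625

Derivation:
Put-call parity: C - P = S_0 * exp(-qT) - K * exp(-rT).
S_0 * exp(-qT) = 89.3700 * 1.00000000 = 89.37000000
K * exp(-rT) = 94.0700 * 0.95886978 = 90.20088026
P = C - S*exp(-qT) + K*exp(-rT)
P = 7.3316 - 89.37000000 + 90.20088026 = 8.1625


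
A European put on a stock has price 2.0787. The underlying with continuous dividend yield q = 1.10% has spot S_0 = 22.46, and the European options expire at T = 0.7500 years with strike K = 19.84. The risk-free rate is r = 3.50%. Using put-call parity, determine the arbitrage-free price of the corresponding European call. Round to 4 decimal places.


Put-call parity: C - P = S_0 * exp(-qT) - K * exp(-rT).
S_0 * exp(-qT) = 22.4600 * 0.99178394 = 22.27546724
K * exp(-rT) = 19.8400 * 0.97409154 = 19.32597608
C = P + S*exp(-qT) - K*exp(-rT)
C = 2.0787 + 22.27546724 - 19.32597608 = 5.0282

Answer: Call price = 5.0282


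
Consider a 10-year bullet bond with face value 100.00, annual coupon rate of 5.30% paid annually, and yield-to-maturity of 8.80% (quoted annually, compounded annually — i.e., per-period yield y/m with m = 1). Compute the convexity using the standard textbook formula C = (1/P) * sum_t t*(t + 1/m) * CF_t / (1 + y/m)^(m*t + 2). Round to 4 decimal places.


Answer: Convexity = 65.1634

Derivation:
Coupon per period c = face * coupon_rate / m = 5.300000
Periods per year m = 1; per-period yield y/m = 0.088000
Number of cashflows N = 10
Cashflows (t years, CF_t, discount factor 1/(1+y/m)^(m*t), PV):
  t = 1.0000: CF_t = 5.300000, DF = 0.919118, PV = 4.871324
  t = 2.0000: CF_t = 5.300000, DF = 0.844777, PV = 4.477319
  t = 3.0000: CF_t = 5.300000, DF = 0.776450, PV = 4.115183
  t = 4.0000: CF_t = 5.300000, DF = 0.713649, PV = 3.782338
  t = 5.0000: CF_t = 5.300000, DF = 0.655927, PV = 3.476413
  t = 6.0000: CF_t = 5.300000, DF = 0.602874, PV = 3.195233
  t = 7.0000: CF_t = 5.300000, DF = 0.554112, PV = 2.936795
  t = 8.0000: CF_t = 5.300000, DF = 0.509294, PV = 2.699260
  t = 9.0000: CF_t = 5.300000, DF = 0.468101, PV = 2.480937
  t = 10.0000: CF_t = 105.300000, DF = 0.430240, PV = 45.304299
Price P = sum_t PV_t = 77.339101
Convexity numerator sum_t t*(t + 1/m) * CF_t / (1+y/m)^(m*t + 2):
  t = 1.0000: term = 8.230367
  t = 2.0000: term = 22.694026
  t = 3.0000: term = 41.716959
  t = 4.0000: term = 63.904655
  t = 5.0000: term = 88.103844
  t = 6.0000: term = 113.368917
  t = 7.0000: term = 138.932496
  t = 8.0000: term = 164.179683
  t = 9.0000: term = 188.625555
  t = 10.0000: term = 4209.924545
Convexity = (1/P) * sum = 5039.681045 / 77.339101 = 65.163429


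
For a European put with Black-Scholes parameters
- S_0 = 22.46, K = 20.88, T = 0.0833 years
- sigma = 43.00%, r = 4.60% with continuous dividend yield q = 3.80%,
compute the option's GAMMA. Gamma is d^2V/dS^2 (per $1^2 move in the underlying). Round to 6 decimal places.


d1 = 0.6551819608; d2 = 0.5310764815
phi(d1) = 0.3218820084; exp(-qT) = 0.9968396046; exp(-rT) = 0.9961755320
Gamma = exp(-qT) * phi(d1) / (S * sigma * sqrt(T)) = 0.9968396046 * 0.3218820084 / (22.4600 * 0.4300 * 0.2886173938) = 0.115112

Answer: Gamma = 0.115112


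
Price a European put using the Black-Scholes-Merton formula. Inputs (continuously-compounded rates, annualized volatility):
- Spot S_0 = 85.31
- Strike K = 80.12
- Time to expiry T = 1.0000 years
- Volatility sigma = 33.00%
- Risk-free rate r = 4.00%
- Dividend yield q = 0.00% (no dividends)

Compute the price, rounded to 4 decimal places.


Answer: Price = 6.9750

Derivation:
d1 = (ln(S/K) + (r - q + 0.5*sigma^2) * T) / (sigma * sqrt(T)) = 0.47641264
d2 = d1 - sigma * sqrt(T) = 0.14641264
exp(-rT) = 0.96078944; exp(-qT) = 1.00000000
P = K * exp(-rT) * N(-d2) - S_0 * exp(-qT) * N(-d1)
N(-d1) = 0.31689022; N(-d2) = 0.44179783
P = 80.1200 * 0.96078944 * 0.44179783 - 85.3100 * 1.00000000 * 0.31689022 = 6.9750


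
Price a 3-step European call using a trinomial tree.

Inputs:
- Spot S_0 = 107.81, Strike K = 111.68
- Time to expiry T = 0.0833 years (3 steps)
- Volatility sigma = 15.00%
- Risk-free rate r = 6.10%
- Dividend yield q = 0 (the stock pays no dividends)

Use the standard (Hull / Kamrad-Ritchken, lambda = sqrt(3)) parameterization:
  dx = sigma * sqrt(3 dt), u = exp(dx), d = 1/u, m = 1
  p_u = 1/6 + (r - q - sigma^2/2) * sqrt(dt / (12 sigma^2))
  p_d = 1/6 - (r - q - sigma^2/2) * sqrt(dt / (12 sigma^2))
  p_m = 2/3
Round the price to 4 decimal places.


dt = T/N = 0.027767; dx = sigma*sqrt(3*dt) = 0.043293
u = exp(dx) = 1.044243; d = 1/u = 0.957631
p_u = 0.182621, p_m = 0.666667, p_d = 0.150713
Discount per step: exp(-r*dt) = 0.998308
Stock lattice S(k, j) with j the centered position index:
  k=0: S(0,+0) = 107.8100
  k=1: S(1,-1) = 103.2422; S(1,+0) = 107.8100; S(1,+1) = 112.5799
  k=2: S(2,-2) = 98.8680; S(2,-1) = 103.2422; S(2,+0) = 107.8100; S(2,+1) = 112.5799; S(2,+2) = 117.5608
  k=3: S(3,-3) = 94.6790; S(3,-2) = 98.8680; S(3,-1) = 103.2422; S(3,+0) = 107.8100; S(3,+1) = 112.5799; S(3,+2) = 117.5608; S(3,+3) = 122.7621
Terminal payoffs V(N, j) = max(S_T - K, 0):
  V(3,-3) = 0.000000; V(3,-2) = 0.000000; V(3,-1) = 0.000000; V(3,+0) = 0.000000; V(3,+1) = 0.899882; V(3,+2) = 5.880799; V(3,+3) = 11.082089
Backward induction: V(k, j) = exp(-r*dt) * [p_u * V(k+1, j+1) + p_m * V(k+1, j) + p_d * V(k+1, j-1)]
  V(2,-2) = exp(-r*dt) * [p_u*0.000000 + p_m*0.000000 + p_d*0.000000] = 0.000000
  V(2,-1) = exp(-r*dt) * [p_u*0.000000 + p_m*0.000000 + p_d*0.000000] = 0.000000
  V(2,+0) = exp(-r*dt) * [p_u*0.899882 + p_m*0.000000 + p_d*0.000000] = 0.164059
  V(2,+1) = exp(-r*dt) * [p_u*5.880799 + p_m*0.899882 + p_d*0.000000] = 1.671044
  V(2,+2) = exp(-r*dt) * [p_u*11.082089 + p_m*5.880799 + p_d*0.899882] = 6.069687
  V(1,-1) = exp(-r*dt) * [p_u*0.164059 + p_m*0.000000 + p_d*0.000000] = 0.029910
  V(1,+0) = exp(-r*dt) * [p_u*1.671044 + p_m*0.164059 + p_d*0.000000] = 0.413839
  V(1,+1) = exp(-r*dt) * [p_u*6.069687 + p_m*1.671044 + p_d*0.164059] = 2.243403
  V(0,+0) = exp(-r*dt) * [p_u*2.243403 + p_m*0.413839 + p_d*0.029910] = 0.688924

Answer: Price = V(0,0) = 0.6889


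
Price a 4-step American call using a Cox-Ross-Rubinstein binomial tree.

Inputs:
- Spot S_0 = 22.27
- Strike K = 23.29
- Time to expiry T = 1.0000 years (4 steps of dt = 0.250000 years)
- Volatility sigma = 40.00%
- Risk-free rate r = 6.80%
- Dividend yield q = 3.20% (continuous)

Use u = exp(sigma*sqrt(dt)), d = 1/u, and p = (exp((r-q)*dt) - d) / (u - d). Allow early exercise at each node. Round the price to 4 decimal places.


Answer: Price = V(0,0) = 3.2913

Derivation:
dt = T/N = 0.250000
u = exp(sigma*sqrt(dt)) = 1.221403; d = 1/u = 0.818731
p = (exp((r-q)*dt) - d) / (u - d) = 0.472618
Discount per step: exp(-r*dt) = 0.983144
Stock lattice S(k, i) with i counting down-moves:
  k=0: S(0,0) = 22.2700
  k=1: S(1,0) = 27.2006; S(1,1) = 18.2331
  k=2: S(2,0) = 33.2229; S(2,1) = 22.2700; S(2,2) = 14.9280
  k=3: S(3,0) = 40.5786; S(3,1) = 27.2006; S(3,2) = 18.2331; S(3,3) = 12.2220
  k=4: S(4,0) = 49.5628; S(4,1) = 33.2229; S(4,2) = 22.2700; S(4,3) = 14.9280; S(4,4) = 10.0066
Terminal payoffs V(N, i) = max(S_T - K, 0):
  V(4,0) = 26.272796; V(4,1) = 9.932936; V(4,2) = 0.000000; V(4,3) = 0.000000; V(4,4) = 0.000000
Backward induction: V(k, i) = exp(-r*dt) * [p * V(k+1, i) + (1-p) * V(k+1, i+1)]; then take max(V_cont, immediate exercise) for American.
  V(3,0) = exp(-r*dt) * [p*26.272796 + (1-p)*9.932936] = 17.357836; exercise = 17.288586; V(3,0) = max -> 17.357836
  V(3,1) = exp(-r*dt) * [p*9.932936 + (1-p)*0.000000] = 4.615349; exercise = 3.910639; V(3,1) = max -> 4.615349
  V(3,2) = exp(-r*dt) * [p*0.000000 + (1-p)*0.000000] = 0.000000; exercise = 0.000000; V(3,2) = max -> 0.000000
  V(3,3) = exp(-r*dt) * [p*0.000000 + (1-p)*0.000000] = 0.000000; exercise = 0.000000; V(3,3) = max -> 0.000000
  V(2,0) = exp(-r*dt) * [p*17.357836 + (1-p)*4.615349] = 10.458360; exercise = 9.932936; V(2,0) = max -> 10.458360
  V(2,1) = exp(-r*dt) * [p*4.615349 + (1-p)*0.000000] = 2.144526; exercise = 0.000000; V(2,1) = max -> 2.144526
  V(2,2) = exp(-r*dt) * [p*0.000000 + (1-p)*0.000000] = 0.000000; exercise = 0.000000; V(2,2) = max -> 0.000000
  V(1,0) = exp(-r*dt) * [p*10.458360 + (1-p)*2.144526] = 5.971409; exercise = 3.910639; V(1,0) = max -> 5.971409
  V(1,1) = exp(-r*dt) * [p*2.144526 + (1-p)*0.000000] = 0.996456; exercise = 0.000000; V(1,1) = max -> 0.996456
  V(0,0) = exp(-r*dt) * [p*5.971409 + (1-p)*0.996456] = 3.291276; exercise = 0.000000; V(0,0) = max -> 3.291276


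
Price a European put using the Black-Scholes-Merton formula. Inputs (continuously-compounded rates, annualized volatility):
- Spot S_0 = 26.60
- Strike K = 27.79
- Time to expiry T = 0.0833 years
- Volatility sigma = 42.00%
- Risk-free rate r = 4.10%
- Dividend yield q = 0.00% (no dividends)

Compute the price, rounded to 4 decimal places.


d1 = (ln(S/K) + (r - q + 0.5*sigma^2) * T) / (sigma * sqrt(T)) = -0.27225587
d2 = d1 - sigma * sqrt(T) = -0.39347518
exp(-rT) = 0.99659053; exp(-qT) = 1.00000000
P = K * exp(-rT) * N(-d2) - S_0 * exp(-qT) * N(-d1)
N(-d1) = 0.60728736; N(-d2) = 0.65301572
P = 27.7900 * 0.99659053 * 0.65301572 - 26.6000 * 1.00000000 * 0.60728736 = 1.9316

Answer: Price = 1.9316


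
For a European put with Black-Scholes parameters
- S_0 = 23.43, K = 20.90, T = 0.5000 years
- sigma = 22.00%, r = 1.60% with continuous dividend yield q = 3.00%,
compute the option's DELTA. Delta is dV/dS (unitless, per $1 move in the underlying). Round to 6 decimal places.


d1 = 0.7673271673; d2 = 0.6117636755
phi(d1) = 0.2972047380; exp(-qT) = 0.9851119396; exp(-rT) = 0.9920319148
N(-d1) = 0.2214435099
Delta = -exp(-qT) * N(-d1) = -0.9851119396 * 0.2214435099 = -0.218147

Answer: Delta = -0.218147


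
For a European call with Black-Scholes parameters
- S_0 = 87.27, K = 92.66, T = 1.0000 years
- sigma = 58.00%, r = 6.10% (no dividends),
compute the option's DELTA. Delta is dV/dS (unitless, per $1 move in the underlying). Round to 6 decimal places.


Answer: Delta = 0.614797

Derivation:
d1 = 0.2918446227; d2 = -0.2881553773
phi(d1) = 0.3823093524; exp(-qT) = 1.0000000000; exp(-rT) = 0.9408232398
N(d1) = 0.6147972872
Delta = exp(-qT) * N(d1) = 1.0000000000 * 0.6147972872 = 0.614797


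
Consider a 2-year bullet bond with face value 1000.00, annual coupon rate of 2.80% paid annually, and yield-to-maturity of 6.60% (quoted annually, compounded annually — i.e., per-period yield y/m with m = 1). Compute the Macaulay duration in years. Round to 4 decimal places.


Answer: Macaulay duration = 1.9718 years

Derivation:
Coupon per period c = face * coupon_rate / m = 28.000000
Periods per year m = 1; per-period yield y/m = 0.066000
Number of cashflows N = 2
Cashflows (t years, CF_t, discount factor 1/(1+y/m)^(m*t), PV):
  t = 1.0000: CF_t = 28.000000, DF = 0.938086, PV = 26.266417
  t = 2.0000: CF_t = 1028.000000, DF = 0.880006, PV = 904.646079
Price P = sum_t PV_t = 930.912496
Macaulay numerator sum_t t * PV_t:
  t * PV_t at t = 1.0000: 26.266417
  t * PV_t at t = 2.0000: 1809.292158
Macaulay duration D = (sum_t t * PV_t) / P = 1835.558575 / 930.912496 = 1.971784


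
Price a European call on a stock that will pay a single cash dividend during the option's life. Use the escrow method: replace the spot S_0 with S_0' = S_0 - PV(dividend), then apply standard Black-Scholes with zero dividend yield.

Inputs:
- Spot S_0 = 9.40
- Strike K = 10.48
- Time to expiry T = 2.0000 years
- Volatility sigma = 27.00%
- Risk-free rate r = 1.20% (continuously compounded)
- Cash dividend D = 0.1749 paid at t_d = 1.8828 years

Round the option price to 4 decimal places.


PV(D) = D * exp(-r * t_d) = 0.1749 * 0.97765972 = 0.17099269
S_0' = S_0 - PV(D) = 9.4000 - 0.17099269 = 9.22900731
d1 = (ln(S_0'/K) + (r + sigma^2/2)*T) / (sigma*sqrt(T)) = -0.07913621
d2 = d1 - sigma*sqrt(T) = -0.46097387
exp(-rT) = 0.97628571
N(d1) = 0.46846214; N(d2) = 0.32240867
C = S_0' * N(d1) - K * exp(-rT) * N(d2) = 9.22900731 * 0.46846214 - 10.4800 * 0.97628571 * 0.32240867 = 1.0247

Answer: Price = 1.0247


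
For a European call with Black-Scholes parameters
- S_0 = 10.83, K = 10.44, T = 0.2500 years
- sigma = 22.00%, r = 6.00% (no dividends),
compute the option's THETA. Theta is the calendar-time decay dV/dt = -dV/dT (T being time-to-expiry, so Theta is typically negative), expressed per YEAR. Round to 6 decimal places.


Answer: Theta = -1.236041

Derivation:
d1 = 0.5247770778; d2 = 0.4147770778
phi(d1) = 0.3476239371; exp(-qT) = 1.0000000000; exp(-rT) = 0.9851119396
Theta = -S*exp(-qT)*phi(d1)*sigma/(2*sqrt(T)) - r*K*exp(-rT)*N(d2) + q*S*exp(-qT)*N(d1)
N(d1) = 0.7001309160; N(d2) = 0.6608474494; sqrt(T) = 0.5000000000
Term 1 = -10.8300 * 1.0000000000 * 0.3476239371 * 0.2200 / (2 * 0.5000000000) = -0.8282487925
Term 2 = -0.0600 * 10.4400 * 0.9851119396 * 0.6608474494 = -0.4077918576
Term 3 = 0 (no dividend yield, q = 0)
Theta = -0.8282487925 + (-0.4077918576) + (0.0000000000) = -1.236041


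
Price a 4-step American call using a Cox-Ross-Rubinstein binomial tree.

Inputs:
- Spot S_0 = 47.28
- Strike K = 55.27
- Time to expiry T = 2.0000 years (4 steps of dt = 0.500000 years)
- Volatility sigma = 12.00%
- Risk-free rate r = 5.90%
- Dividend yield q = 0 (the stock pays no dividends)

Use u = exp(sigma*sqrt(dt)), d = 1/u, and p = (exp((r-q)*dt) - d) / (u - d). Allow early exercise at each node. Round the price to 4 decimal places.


dt = T/N = 0.500000
u = exp(sigma*sqrt(dt)) = 1.088557; d = 1/u = 0.918647
p = (exp((r-q)*dt) - d) / (u - d) = 0.655008
Discount per step: exp(-r*dt) = 0.970931
Stock lattice S(k, i) with i counting down-moves:
  k=0: S(0,0) = 47.2800
  k=1: S(1,0) = 51.4670; S(1,1) = 43.4337
  k=2: S(2,0) = 56.0247; S(2,1) = 47.2800; S(2,2) = 39.9002
  k=3: S(3,0) = 60.9861; S(3,1) = 51.4670; S(3,2) = 43.4337; S(3,3) = 36.6542
  k=4: S(4,0) = 66.3868; S(4,1) = 56.0247; S(4,2) = 47.2800; S(4,3) = 39.9002; S(4,4) = 33.6723
Terminal payoffs V(N, i) = max(S_T - K, 0):
  V(4,0) = 11.116826; V(4,1) = 0.754719; V(4,2) = 0.000000; V(4,3) = 0.000000; V(4,4) = 0.000000
Backward induction: V(k, i) = exp(-r*dt) * [p * V(k+1, i) + (1-p) * V(k+1, i+1)]; then take max(V_cont, immediate exercise) for American.
  V(3,0) = exp(-r*dt) * [p*11.116826 + (1-p)*0.754719] = 7.322741; exercise = 5.716091; V(3,0) = max -> 7.322741
  V(3,1) = exp(-r*dt) * [p*0.754719 + (1-p)*0.000000] = 0.479976; exercise = 0.000000; V(3,1) = max -> 0.479976
  V(3,2) = exp(-r*dt) * [p*0.000000 + (1-p)*0.000000] = 0.000000; exercise = 0.000000; V(3,2) = max -> 0.000000
  V(3,3) = exp(-r*dt) * [p*0.000000 + (1-p)*0.000000] = 0.000000; exercise = 0.000000; V(3,3) = max -> 0.000000
  V(2,0) = exp(-r*dt) * [p*7.322741 + (1-p)*0.479976] = 4.817798; exercise = 0.754719; V(2,0) = max -> 4.817798
  V(2,1) = exp(-r*dt) * [p*0.479976 + (1-p)*0.000000] = 0.305249; exercise = 0.000000; V(2,1) = max -> 0.305249
  V(2,2) = exp(-r*dt) * [p*0.000000 + (1-p)*0.000000] = 0.000000; exercise = 0.000000; V(2,2) = max -> 0.000000
  V(1,0) = exp(-r*dt) * [p*4.817798 + (1-p)*0.305249] = 3.166210; exercise = 0.000000; V(1,0) = max -> 3.166210
  V(1,1) = exp(-r*dt) * [p*0.305249 + (1-p)*0.000000] = 0.194129; exercise = 0.000000; V(1,1) = max -> 0.194129
  V(0,0) = exp(-r*dt) * [p*3.166210 + (1-p)*0.194129] = 2.078632; exercise = 0.000000; V(0,0) = max -> 2.078632

Answer: Price = V(0,0) = 2.0786


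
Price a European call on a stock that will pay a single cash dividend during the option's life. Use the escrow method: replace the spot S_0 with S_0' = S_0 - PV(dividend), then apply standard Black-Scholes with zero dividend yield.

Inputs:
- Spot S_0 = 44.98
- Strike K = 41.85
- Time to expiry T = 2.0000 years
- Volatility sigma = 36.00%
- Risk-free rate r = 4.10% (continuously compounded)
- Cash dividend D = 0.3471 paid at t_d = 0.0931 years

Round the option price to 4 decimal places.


PV(D) = D * exp(-r * t_d) = 0.3471 * 0.99619018 = 0.34577761
S_0' = S_0 - PV(D) = 44.9800 - 0.34577761 = 44.63422239
d1 = (ln(S_0'/K) + (r + sigma^2/2)*T) / (sigma*sqrt(T)) = 0.54213305
d2 = d1 - sigma*sqrt(T) = 0.03301616
exp(-rT) = 0.92127196
N(d1) = 0.70613657; N(d2) = 0.51316915
C = S_0' * N(d1) - K * exp(-rT) * N(d2) = 44.63422239 * 0.70613657 - 41.8500 * 0.92127196 * 0.51316915 = 11.7325

Answer: Price = 11.7325


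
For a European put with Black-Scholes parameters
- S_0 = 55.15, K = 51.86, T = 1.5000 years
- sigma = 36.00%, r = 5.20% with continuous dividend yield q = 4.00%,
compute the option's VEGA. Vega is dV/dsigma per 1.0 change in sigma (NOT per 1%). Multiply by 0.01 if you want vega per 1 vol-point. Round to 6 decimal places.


d1 = 0.4007840728; d2 = -0.0401240809
phi(d1) = 0.3681545450; exp(-qT) = 0.9417645336; exp(-rT) = 0.9249644265
Vega = S * exp(-qT) * phi(d1) * sqrt(T) = 55.1500 * 0.9417645336 * 0.3681545450 * 1.2247448714 = 23.418746

Answer: Vega = 23.418746


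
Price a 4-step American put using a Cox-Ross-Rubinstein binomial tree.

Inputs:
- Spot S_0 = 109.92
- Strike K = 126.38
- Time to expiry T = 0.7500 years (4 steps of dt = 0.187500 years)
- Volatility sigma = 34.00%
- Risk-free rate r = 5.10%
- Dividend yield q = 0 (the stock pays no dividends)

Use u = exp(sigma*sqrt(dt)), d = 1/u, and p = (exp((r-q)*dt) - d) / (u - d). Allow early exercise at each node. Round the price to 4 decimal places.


dt = T/N = 0.187500
u = exp(sigma*sqrt(dt)) = 1.158614; d = 1/u = 0.863100
p = (exp((r-q)*dt) - d) / (u - d) = 0.495774
Discount per step: exp(-r*dt) = 0.990483
Stock lattice S(k, i) with i counting down-moves:
  k=0: S(0,0) = 109.9200
  k=1: S(1,0) = 127.3548; S(1,1) = 94.8720
  k=2: S(2,0) = 147.5551; S(2,1) = 109.9200; S(2,2) = 81.8840
  k=3: S(3,0) = 170.9593; S(3,1) = 127.3548; S(3,2) = 94.8720; S(3,3) = 70.6741
  k=4: S(4,0) = 198.0759; S(4,1) = 147.5551; S(4,2) = 109.9200; S(4,3) = 81.8840; S(4,4) = 60.9989
Terminal payoffs V(N, i) = max(K - S_T, 0):
  V(4,0) = 0.000000; V(4,1) = 0.000000; V(4,2) = 16.460000; V(4,3) = 44.495953; V(4,4) = 65.381117
Backward induction: V(k, i) = exp(-r*dt) * [p * V(k+1, i) + (1-p) * V(k+1, i+1)]; then take max(V_cont, immediate exercise) for American.
  V(3,0) = exp(-r*dt) * [p*0.000000 + (1-p)*0.000000] = 0.000000; exercise = 0.000000; V(3,0) = max -> 0.000000
  V(3,1) = exp(-r*dt) * [p*0.000000 + (1-p)*16.460000] = 8.220567; exercise = 0.000000; V(3,1) = max -> 8.220567
  V(3,2) = exp(-r*dt) * [p*16.460000 + (1-p)*44.495953] = 30.305261; exercise = 31.508010; V(3,2) = max -> 31.508010
  V(3,3) = exp(-r*dt) * [p*44.495953 + (1-p)*65.381117] = 54.503101; exercise = 55.705850; V(3,3) = max -> 55.705850
  V(2,0) = exp(-r*dt) * [p*0.000000 + (1-p)*8.220567] = 4.105573; exercise = 0.000000; V(2,0) = max -> 4.105573
  V(2,1) = exp(-r*dt) * [p*8.220567 + (1-p)*31.508010] = 19.772709; exercise = 16.460000; V(2,1) = max -> 19.772709
  V(2,2) = exp(-r*dt) * [p*31.508010 + (1-p)*55.705850] = 43.293204; exercise = 44.495953; V(2,2) = max -> 44.495953
  V(1,0) = exp(-r*dt) * [p*4.105573 + (1-p)*19.772709] = 11.891090; exercise = 0.000000; V(1,0) = max -> 11.891090
  V(1,1) = exp(-r*dt) * [p*19.772709 + (1-p)*44.495953] = 31.931987; exercise = 31.508010; V(1,1) = max -> 31.931987
  V(0,0) = exp(-r*dt) * [p*11.891090 + (1-p)*31.931987] = 21.786887; exercise = 16.460000; V(0,0) = max -> 21.786887

Answer: Price = V(0,0) = 21.7869


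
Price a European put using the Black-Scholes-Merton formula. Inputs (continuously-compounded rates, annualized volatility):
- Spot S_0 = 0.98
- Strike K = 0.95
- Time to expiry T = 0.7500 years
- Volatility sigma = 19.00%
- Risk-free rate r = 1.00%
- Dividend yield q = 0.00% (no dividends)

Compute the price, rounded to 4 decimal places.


Answer: Price = 0.0462

Derivation:
d1 = (ln(S/K) + (r - q + 0.5*sigma^2) * T) / (sigma * sqrt(T)) = 0.31680174
d2 = d1 - sigma * sqrt(T) = 0.15225691
exp(-rT) = 0.99252805; exp(-qT) = 1.00000000
P = K * exp(-rT) * N(-d2) - S_0 * exp(-qT) * N(-d1)
N(-d1) = 0.37569702; N(-d2) = 0.43949215
P = 0.9500 * 0.99252805 * 0.43949215 - 0.9800 * 1.00000000 * 0.37569702 = 0.0462


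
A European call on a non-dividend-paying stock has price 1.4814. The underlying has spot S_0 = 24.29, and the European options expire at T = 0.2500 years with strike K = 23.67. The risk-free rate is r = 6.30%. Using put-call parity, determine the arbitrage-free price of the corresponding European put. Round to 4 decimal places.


Put-call parity: C - P = S_0 * exp(-qT) - K * exp(-rT).
S_0 * exp(-qT) = 24.2900 * 1.00000000 = 24.29000000
K * exp(-rT) = 23.6700 * 0.98437338 = 23.30011797
P = C - S*exp(-qT) + K*exp(-rT)
P = 1.4814 - 24.29000000 + 23.30011797 = 0.4915

Answer: Put price = 0.4915
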